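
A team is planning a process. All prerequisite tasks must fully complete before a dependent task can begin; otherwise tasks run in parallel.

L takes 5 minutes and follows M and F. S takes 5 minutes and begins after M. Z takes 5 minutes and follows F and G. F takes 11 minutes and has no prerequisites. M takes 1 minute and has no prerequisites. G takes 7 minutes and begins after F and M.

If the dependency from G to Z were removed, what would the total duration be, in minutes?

Before: longest chain F→G→Z = 11+7+5 = 23, finish 23.
Without G→Z, Z's earliest start moves from 18 to 11.
After: F→G = 11+7 = 18 → 18 minutes.

18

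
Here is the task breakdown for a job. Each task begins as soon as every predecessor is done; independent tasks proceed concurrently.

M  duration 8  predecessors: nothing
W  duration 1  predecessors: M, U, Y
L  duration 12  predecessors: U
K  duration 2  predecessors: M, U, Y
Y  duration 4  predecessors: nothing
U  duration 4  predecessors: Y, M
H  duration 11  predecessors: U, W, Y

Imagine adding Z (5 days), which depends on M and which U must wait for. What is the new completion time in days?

29

Originally the job takes 24 days.
With Z inserted, U now waits for max(Y, M, Z).
New critical path: M→Z→U→L = 8+5+4+12 = 29 ⇒ 29 days.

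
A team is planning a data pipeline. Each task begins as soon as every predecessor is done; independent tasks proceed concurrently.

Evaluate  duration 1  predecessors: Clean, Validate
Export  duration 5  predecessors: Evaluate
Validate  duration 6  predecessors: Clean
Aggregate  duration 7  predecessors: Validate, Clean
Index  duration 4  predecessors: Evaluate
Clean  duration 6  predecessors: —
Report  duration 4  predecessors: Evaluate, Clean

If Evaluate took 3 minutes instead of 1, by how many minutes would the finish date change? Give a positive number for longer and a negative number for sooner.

1

The binding path is Clean→Validate→Aggregate = 6+6+7 = 19; finish at 19 minutes.
Evaluate is off the critical path — its longest chain is 18 minutes, giving 1 of slack.
The binding chain switches to Clean→Validate→Evaluate→Export = 6+6+3+5 = 20; finish 20 minutes.
Change in finish: 20 − 19 = +1 minutes.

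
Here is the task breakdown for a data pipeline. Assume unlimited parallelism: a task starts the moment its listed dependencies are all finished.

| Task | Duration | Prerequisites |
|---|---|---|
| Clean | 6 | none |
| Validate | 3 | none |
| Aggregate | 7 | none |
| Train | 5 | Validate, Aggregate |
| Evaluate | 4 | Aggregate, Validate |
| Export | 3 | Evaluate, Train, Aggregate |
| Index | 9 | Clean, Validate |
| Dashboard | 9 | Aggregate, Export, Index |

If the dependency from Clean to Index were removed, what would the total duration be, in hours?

24

Before: longest chain Clean→Index→Dashboard = 6+9+9 = 24, finish 24.
Without Clean→Index, Index's earliest start moves from 6 to 3.
New critical path: Aggregate→Train→Export→Dashboard = 7+5+3+9 = 24 ⇒ 24 hours.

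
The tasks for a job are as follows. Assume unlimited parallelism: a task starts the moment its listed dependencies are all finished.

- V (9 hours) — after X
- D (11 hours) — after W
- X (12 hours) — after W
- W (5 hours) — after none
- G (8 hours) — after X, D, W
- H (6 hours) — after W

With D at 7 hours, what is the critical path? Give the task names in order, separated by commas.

Baseline: W→X→V = 5+12+9 = 26 → 26 hours.
D is off the critical path — its longest chain is 24 hours, giving 2 of slack.
The critical path is still W→X→V; finish is now 26 hours.

W, X, V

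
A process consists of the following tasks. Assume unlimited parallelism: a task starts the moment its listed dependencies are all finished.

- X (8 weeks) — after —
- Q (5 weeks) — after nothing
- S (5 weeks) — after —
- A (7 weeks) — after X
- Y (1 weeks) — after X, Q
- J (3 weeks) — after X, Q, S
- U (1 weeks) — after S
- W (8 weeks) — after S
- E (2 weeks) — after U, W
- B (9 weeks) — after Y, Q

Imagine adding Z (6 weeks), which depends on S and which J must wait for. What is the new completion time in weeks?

18

Originally the project takes 18 weeks.
With Z inserted, J now waits for max(X, Q, S, Z).
New critical path: X→Y→B = 8+1+9 = 18 ⇒ 18 weeks.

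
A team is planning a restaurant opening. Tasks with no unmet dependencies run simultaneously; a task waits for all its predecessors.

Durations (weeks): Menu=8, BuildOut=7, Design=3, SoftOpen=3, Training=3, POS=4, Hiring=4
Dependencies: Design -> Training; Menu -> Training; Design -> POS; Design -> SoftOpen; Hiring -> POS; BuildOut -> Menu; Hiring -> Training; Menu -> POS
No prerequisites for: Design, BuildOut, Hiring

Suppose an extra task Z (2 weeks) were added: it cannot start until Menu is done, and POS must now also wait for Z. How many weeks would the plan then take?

21

Originally the plan takes 19 weeks.
With Z inserted, POS now waits for max(Design, Hiring, Menu, Z).
New critical path: BuildOut→Menu→Z→POS = 7+8+2+4 = 21 ⇒ 21 weeks.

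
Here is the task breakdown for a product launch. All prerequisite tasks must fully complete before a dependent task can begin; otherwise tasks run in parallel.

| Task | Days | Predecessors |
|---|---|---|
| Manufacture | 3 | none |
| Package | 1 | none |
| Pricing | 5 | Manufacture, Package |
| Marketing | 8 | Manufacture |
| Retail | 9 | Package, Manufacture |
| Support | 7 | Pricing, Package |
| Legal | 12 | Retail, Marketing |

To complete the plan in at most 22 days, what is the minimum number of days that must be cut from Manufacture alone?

2

Current finish: 24 days; target: 22.
Manufacture is on every critical path, so each day cut from Manufacture cuts the finish by one (this holds down to a finish of 22).
Need 24 − 22 = 2 days off Manufacture → Manufacture becomes 1 day, finish becomes 22.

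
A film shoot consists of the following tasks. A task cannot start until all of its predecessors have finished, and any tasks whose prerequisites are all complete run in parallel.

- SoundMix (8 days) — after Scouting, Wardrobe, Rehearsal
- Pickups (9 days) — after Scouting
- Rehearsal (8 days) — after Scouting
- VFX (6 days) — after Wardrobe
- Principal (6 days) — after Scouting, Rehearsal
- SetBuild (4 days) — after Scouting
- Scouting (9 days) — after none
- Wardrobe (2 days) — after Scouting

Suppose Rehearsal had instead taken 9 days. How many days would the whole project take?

26

Baseline: Scouting→Rehearsal→SoundMix = 9+8+8 = 25 → 25 days.
Since Rehearsal is critical, the +1 change carries straight to that chain (now 26 days).
That remains the longest chain; total 26 days.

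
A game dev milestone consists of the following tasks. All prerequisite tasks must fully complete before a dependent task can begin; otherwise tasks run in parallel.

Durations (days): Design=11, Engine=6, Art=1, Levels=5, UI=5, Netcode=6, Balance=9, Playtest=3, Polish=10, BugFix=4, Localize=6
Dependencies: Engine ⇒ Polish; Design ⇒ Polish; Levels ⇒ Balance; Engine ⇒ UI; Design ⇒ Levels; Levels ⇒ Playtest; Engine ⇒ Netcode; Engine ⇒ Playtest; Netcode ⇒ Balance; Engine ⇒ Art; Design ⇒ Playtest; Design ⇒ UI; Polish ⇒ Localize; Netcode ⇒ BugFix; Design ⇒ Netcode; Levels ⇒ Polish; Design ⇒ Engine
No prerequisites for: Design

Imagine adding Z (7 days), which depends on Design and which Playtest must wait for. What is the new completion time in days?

Originally the schedule takes 33 days.
With Z inserted, Playtest now waits for max(Design, Engine, Levels, Z).
New critical path: Design→Engine→Polish→Localize = 11+6+10+6 = 33 ⇒ 33 days.

33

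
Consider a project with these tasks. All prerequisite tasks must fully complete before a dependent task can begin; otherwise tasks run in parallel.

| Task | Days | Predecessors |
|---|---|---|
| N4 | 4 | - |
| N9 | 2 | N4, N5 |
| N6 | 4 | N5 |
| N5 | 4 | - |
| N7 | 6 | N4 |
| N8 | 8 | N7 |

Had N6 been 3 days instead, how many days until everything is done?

18

As given, the longest chain is N4→N7→N8 = 4+6+8 = 18, so the finish is 18 days.
N6 is off the critical path — its longest chain is 8 days, giving 10 of slack.
That remains the longest chain; total 18 days.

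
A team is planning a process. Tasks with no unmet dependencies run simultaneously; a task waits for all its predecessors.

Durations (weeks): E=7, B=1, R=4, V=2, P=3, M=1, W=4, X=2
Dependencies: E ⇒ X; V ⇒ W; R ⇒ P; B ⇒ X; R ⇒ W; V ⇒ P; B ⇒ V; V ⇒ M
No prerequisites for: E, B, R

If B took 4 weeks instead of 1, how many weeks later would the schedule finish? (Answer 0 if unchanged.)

1

Actual critical path: E→X = 7+2 = 9 ⇒ 9 weeks.
The longest path through B is only 7 weeks, so B has float 2.
New critical path: B→V→W = 4+2+4 = 10 ⇒ 10 weeks.
Change in finish: 10 − 9 = +1 weeks.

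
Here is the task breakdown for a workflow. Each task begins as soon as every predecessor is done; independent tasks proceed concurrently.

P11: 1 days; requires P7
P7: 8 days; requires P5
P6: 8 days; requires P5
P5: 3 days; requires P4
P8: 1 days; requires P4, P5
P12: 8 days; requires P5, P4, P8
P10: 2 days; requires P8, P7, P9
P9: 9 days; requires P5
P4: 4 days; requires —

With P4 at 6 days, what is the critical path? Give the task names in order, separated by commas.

P4, P5, P9, P10

Baseline: P4→P5→P9→P10 = 4+3+9+2 = 18 → 18 days.
P4 lies on that path, so at 6 days the path becomes 20 days.
No other chain overtakes it, so the finish is 20 days.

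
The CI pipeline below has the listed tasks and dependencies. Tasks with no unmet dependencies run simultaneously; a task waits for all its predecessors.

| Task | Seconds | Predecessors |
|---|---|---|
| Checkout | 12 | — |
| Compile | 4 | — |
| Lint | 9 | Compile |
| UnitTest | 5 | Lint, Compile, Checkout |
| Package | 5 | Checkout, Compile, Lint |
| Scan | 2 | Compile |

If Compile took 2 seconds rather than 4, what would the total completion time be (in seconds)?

17

As given, the longest chain is Compile→Lint→UnitTest = 4+9+5 = 18, so the finish is 18 seconds.
Since Compile is critical, the -2 change carries straight to that chain (now 16 seconds).
The binding chain switches to Checkout→UnitTest = 12+5 = 17; finish 17 seconds.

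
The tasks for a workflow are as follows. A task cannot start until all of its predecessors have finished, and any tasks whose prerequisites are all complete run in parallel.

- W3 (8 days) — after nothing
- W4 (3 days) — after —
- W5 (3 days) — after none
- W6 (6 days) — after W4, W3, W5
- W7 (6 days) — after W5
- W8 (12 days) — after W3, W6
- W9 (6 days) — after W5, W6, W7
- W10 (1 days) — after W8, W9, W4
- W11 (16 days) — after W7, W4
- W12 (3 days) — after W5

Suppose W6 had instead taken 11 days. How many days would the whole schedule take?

Baseline: W3→W6→W8→W10 = 8+6+12+1 = 27 → 27 days.
Since W6 is critical, the +5 change carries straight to that chain (now 32 days).
That remains the longest chain; total 32 days.

32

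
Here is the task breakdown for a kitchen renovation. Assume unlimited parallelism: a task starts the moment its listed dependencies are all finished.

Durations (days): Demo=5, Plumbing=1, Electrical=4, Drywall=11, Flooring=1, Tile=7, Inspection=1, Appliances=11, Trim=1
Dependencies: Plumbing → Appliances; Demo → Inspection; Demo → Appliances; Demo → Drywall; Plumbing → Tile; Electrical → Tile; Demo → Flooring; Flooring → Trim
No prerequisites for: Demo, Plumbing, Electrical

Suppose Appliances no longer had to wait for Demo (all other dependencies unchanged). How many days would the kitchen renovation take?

Original critical path: Demo→Drywall = 5+11 = 16 ⇒ 16 days.
Without Demo→Appliances, Appliances's earliest start moves from 5 to 1.
After: Demo→Drywall = 5+11 = 16 → 16 days.

16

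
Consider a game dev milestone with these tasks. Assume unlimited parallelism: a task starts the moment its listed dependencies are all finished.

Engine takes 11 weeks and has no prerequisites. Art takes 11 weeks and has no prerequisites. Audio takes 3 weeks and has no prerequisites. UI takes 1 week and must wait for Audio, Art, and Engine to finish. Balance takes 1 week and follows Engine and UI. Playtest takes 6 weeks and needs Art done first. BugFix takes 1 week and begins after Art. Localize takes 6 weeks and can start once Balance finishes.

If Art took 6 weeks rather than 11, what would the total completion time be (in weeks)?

As given, the longest chain is Art→UI→Balance→Localize = 11+1+1+6 = 19, so the finish is 19 weeks.
Art is on the critical path; changing it to 6 makes that path 14 weeks.
Now Engine→UI→Balance→Localize = 11+1+1+6 = 19 is longest, so the finish becomes 19 weeks.

19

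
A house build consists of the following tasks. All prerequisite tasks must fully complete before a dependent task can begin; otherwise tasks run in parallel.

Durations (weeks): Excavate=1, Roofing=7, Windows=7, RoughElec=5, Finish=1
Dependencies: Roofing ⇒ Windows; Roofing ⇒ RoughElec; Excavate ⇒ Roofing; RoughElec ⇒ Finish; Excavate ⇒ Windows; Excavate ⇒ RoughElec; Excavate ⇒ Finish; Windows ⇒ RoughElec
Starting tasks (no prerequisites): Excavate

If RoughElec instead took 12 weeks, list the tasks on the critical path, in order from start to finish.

Baseline: Excavate→Roofing→Windows→RoughElec→Finish = 1+7+7+5+1 = 21 → 21 weeks.
RoughElec lies on that path, so at 12 weeks the path becomes 28 weeks.
The critical path is still Excavate→Roofing→Windows→RoughElec→Finish; finish is now 28 weeks.

Excavate, Roofing, Windows, RoughElec, Finish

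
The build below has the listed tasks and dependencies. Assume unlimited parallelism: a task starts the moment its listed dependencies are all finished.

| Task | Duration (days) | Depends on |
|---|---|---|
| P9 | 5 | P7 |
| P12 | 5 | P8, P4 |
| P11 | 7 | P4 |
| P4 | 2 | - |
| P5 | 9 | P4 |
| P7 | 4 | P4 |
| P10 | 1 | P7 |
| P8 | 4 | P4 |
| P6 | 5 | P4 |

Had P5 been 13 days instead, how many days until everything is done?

15

Baseline: P4→P5 = 2+9 = 11 → 11 days.
P5 is on the critical path; changing it to 13 makes that path 15 days.
That remains the longest chain; total 15 days.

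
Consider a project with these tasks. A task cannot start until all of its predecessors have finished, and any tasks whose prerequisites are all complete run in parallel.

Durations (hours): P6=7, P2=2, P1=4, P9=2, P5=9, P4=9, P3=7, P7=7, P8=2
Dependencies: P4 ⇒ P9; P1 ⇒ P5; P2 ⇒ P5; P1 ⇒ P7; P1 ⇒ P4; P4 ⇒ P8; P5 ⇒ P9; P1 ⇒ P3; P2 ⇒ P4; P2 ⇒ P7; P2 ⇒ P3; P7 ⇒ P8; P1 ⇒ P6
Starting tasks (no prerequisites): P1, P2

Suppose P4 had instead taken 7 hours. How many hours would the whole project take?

As given, the longest chain is P1→P4→P8 = 4+9+2 = 15, so the finish is 15 hours.
Since P4 is critical, the -2 change carries straight to that chain (now 13 hours).
Now P1→P5→P9 = 4+9+2 = 15 is longest, so the finish becomes 15 hours.

15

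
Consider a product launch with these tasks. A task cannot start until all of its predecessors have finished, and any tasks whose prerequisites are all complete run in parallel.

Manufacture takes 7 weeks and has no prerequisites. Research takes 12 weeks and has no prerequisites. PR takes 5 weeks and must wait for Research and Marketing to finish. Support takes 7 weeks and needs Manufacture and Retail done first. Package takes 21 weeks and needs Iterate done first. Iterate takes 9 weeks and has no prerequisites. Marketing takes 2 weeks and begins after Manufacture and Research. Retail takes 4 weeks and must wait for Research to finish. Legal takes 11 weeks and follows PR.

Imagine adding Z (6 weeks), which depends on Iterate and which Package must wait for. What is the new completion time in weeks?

36

Originally the schedule takes 30 weeks.
With Z inserted, Package now waits for max(Iterate, Z).
New critical path: Iterate→Z→Package = 9+6+21 = 36 ⇒ 36 weeks.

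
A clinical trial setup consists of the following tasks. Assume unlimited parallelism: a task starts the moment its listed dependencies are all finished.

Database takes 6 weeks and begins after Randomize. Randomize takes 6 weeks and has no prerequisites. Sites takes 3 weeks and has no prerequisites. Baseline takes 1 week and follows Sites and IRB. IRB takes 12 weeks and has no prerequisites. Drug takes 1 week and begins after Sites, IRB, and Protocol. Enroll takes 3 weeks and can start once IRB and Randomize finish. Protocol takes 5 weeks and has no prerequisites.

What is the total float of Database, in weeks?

IRB→Enroll = 12+3 = 15 sets the makespan at 15 weeks.
Database finishes as early as 12 and must finish by 15.
Float = 15 − 12 = 3.

3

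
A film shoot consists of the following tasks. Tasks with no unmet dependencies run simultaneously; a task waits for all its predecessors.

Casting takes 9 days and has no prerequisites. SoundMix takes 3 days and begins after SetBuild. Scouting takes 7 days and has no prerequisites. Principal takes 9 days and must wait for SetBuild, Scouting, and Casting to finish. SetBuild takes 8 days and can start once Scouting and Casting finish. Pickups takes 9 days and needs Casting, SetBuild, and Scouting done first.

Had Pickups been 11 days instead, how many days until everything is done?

28

As given, the longest chain is Casting→SetBuild→Pickups = 9+8+9 = 26, so the finish is 26 days.
Pickups lies on that path, so at 11 days the path becomes 28 days.
The critical path is still Casting→SetBuild→Pickups; finish is now 28 days.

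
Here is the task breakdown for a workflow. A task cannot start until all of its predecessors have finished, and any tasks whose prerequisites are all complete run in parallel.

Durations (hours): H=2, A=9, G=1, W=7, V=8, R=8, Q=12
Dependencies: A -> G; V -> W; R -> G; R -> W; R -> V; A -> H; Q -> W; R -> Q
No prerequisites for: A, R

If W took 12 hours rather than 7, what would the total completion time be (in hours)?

The binding path is R→Q→W = 8+12+7 = 27; finish at 27 hours.
W lies on that path, so at 12 hours the path becomes 32 hours.
The critical path is still R→Q→W; finish is now 32 hours.

32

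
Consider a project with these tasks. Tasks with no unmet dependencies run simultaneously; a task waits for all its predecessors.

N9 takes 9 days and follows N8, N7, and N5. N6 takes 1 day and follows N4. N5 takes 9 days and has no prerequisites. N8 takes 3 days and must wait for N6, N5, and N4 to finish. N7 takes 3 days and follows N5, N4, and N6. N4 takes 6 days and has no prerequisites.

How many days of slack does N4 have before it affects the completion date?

2

The longest chain is N5→N7→N9 = 9+3+9 = 21; overall finish 21 days.
The longest chain containing N4 totals 19 days.
Slack of N4 = 2 − 0 = 2 days.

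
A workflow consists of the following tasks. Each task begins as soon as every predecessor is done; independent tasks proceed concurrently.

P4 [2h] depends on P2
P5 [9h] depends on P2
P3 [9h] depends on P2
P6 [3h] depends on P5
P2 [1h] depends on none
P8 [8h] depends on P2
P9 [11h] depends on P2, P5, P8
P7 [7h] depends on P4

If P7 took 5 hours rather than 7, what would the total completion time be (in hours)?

21

As given, the longest chain is P2→P5→P9 = 1+9+11 = 21, so the finish is 21 hours.
The longest path through P7 is only 10 hours, so P7 has float 11.
That remains the longest chain; total 21 hours.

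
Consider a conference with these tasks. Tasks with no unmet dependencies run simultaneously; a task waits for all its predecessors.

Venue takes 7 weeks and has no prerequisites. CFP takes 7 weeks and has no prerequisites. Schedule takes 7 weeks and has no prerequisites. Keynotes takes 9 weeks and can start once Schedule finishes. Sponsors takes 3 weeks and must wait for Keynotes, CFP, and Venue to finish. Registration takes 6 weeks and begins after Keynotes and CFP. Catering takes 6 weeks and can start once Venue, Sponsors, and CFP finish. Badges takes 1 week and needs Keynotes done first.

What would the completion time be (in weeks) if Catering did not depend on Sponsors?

Before: longest chain Schedule→Keynotes→Sponsors→Catering = 7+9+3+6 = 25, finish 25.
Without Sponsors→Catering, Catering's earliest start moves from 19 to 7.
After: Schedule→Keynotes→Registration = 7+9+6 = 22 → 22 weeks.

22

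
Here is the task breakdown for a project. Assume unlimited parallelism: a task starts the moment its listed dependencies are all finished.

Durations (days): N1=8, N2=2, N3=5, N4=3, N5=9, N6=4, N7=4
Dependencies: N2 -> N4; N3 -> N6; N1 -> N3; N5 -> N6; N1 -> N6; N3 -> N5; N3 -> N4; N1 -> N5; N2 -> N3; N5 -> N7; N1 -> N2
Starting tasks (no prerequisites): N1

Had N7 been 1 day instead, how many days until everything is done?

28

Actual critical path: N1→N2→N3→N5→N7 = 8+2+5+9+4 = 28 ⇒ 28 days.
N7 is on the critical path; changing it to 1 makes that path 25 days.
New critical path: N1→N2→N3→N5→N6 = 8+2+5+9+4 = 28 ⇒ 28 days.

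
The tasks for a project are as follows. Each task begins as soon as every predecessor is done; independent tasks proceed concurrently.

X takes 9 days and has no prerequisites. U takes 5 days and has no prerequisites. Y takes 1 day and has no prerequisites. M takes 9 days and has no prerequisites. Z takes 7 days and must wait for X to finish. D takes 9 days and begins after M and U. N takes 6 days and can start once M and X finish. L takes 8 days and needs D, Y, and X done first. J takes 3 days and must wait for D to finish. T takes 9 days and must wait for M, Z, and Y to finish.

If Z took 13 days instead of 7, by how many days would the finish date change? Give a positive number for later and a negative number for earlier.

5

Critical path before the change: M→D→L = 9+9+8 = 26 giving 26 days.
The longest path through Z is only 25 days, so Z has float 1.
The binding chain switches to X→Z→T = 9+13+9 = 31; finish 31 days.
Change in finish: 31 − 26 = +5 days.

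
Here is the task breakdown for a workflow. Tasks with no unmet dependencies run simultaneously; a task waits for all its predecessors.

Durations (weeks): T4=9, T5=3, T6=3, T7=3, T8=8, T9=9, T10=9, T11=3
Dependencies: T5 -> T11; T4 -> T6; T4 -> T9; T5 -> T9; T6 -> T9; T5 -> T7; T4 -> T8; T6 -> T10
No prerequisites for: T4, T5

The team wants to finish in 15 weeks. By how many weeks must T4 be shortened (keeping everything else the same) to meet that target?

Current finish: 21 weeks; target: 15.
T4 is on every critical path, so each week cut from T4 cuts the finish by one (this holds down to a finish of 13).
Need 21 − 15 = 6 weeks off T4 → T4 becomes 3 weeks, finish becomes 15.

6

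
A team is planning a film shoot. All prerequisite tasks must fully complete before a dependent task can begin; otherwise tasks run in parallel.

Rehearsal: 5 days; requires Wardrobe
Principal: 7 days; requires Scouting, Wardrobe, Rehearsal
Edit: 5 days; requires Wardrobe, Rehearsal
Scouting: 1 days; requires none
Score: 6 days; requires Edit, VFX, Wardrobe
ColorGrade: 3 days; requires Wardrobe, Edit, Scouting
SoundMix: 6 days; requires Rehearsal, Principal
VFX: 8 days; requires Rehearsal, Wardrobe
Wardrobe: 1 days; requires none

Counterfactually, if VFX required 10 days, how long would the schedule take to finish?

22

As given, the longest chain is Wardrobe→Rehearsal→VFX→Score = 1+5+8+6 = 20, so the finish is 20 days.
VFX lies on that path, so at 10 days the path becomes 22 days.
That remains the longest chain; total 22 days.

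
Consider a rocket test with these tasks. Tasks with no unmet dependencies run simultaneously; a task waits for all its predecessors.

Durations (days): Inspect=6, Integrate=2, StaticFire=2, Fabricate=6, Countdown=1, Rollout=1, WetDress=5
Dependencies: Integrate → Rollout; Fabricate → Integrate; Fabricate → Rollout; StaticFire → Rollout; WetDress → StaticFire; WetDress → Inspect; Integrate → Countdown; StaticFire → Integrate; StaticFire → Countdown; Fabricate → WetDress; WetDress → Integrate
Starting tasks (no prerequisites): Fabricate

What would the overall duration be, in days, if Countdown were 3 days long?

18

The binding path is Fabricate→WetDress→Inspect = 6+5+6 = 17; finish at 17 days.
Countdown has 1 day of float (longest path through it is 16).
The binding chain switches to Fabricate→WetDress→StaticFire→Integrate→Countdown = 6+5+2+2+3 = 18; finish 18 days.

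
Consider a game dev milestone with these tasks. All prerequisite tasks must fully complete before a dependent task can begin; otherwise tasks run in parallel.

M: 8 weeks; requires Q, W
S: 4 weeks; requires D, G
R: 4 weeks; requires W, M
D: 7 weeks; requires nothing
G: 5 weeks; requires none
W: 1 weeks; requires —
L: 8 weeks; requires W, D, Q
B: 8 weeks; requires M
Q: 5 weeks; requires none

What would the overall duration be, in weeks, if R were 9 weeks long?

22

Baseline: Q→M→B = 5+8+8 = 21 → 21 weeks.
R has 4 weeks of float (longest path through it is 17).
New critical path: Q→M→R = 5+8+9 = 22 ⇒ 22 weeks.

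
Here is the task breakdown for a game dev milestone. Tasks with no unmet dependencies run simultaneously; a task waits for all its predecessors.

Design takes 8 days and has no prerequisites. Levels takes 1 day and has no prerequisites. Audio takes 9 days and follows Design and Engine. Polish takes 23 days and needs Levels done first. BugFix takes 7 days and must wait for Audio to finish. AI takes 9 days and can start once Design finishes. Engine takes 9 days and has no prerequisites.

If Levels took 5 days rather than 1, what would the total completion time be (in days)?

Baseline: Engine→Audio→BugFix = 9+9+7 = 25 → 25 days.
Levels is off the critical path — its longest chain is 24 days, giving 1 of slack.
The binding chain switches to Levels→Polish = 5+23 = 28; finish 28 days.

28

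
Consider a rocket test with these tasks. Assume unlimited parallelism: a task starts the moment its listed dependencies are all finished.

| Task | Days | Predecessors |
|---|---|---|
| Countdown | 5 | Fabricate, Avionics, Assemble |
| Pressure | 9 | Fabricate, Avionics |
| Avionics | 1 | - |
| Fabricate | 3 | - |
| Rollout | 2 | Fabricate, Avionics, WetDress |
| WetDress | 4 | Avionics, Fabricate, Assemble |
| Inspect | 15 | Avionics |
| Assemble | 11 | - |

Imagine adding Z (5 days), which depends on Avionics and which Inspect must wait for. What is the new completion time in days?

Originally the job takes 17 days.
With Z inserted, Inspect now waits for max(Avionics, Z).
New critical path: Avionics→Z→Inspect = 1+5+15 = 21 ⇒ 21 days.

21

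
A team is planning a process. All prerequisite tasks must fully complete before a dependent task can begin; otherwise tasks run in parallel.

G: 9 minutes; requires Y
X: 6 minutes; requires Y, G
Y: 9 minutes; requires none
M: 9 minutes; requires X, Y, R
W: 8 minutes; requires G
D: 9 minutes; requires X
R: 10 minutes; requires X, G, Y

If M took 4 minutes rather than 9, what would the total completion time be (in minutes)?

38

Critical path before the change: Y→G→X→R→M = 9+9+6+10+9 = 43 giving 43 minutes.
Since M is critical, the -5 change carries straight to that chain (now 38 minutes).
No other chain overtakes it, so the finish is 38 minutes.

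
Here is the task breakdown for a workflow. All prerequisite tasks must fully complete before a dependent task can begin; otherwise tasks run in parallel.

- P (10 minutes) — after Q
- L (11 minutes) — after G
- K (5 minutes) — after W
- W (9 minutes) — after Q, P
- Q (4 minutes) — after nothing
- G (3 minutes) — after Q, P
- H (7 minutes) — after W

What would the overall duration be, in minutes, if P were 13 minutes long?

33

As given, the longest chain is Q→P→W→H = 4+10+9+7 = 30, so the finish is 30 minutes.
Since P is critical, the +3 change carries straight to that chain (now 33 minutes).
No other chain overtakes it, so the finish is 33 minutes.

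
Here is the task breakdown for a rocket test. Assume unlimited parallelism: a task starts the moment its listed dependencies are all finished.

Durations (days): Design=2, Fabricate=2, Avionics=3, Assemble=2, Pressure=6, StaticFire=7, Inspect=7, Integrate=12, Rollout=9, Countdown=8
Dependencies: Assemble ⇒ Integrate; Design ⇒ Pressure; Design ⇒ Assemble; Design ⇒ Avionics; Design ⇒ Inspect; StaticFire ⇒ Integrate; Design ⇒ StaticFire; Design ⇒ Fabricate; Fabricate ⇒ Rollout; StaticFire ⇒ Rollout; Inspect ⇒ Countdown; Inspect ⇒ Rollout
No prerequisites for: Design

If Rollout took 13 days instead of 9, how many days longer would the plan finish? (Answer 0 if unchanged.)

1

Critical path before the change: Design→StaticFire→Integrate = 2+7+12 = 21 giving 21 days.
Rollout is off the critical path — its longest chain is 18 days, giving 3 of slack.
Now Design→StaticFire→Rollout = 2+7+13 = 22 is longest, so the finish becomes 22 days.
Change in finish: 22 − 21 = +1 days.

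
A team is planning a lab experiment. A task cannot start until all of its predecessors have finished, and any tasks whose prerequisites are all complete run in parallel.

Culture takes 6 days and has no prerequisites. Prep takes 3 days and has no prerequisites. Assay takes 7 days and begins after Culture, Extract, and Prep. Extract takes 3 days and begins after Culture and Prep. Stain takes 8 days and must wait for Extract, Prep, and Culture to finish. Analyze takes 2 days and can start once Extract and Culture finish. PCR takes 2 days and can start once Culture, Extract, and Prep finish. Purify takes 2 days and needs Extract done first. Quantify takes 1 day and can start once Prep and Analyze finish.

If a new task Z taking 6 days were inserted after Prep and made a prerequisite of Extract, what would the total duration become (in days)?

Originally the schedule takes 17 days.
With Z inserted, Extract now waits for max(Culture, Prep, Z).
New critical path: Prep→Z→Extract→Stain = 3+6+3+8 = 20 ⇒ 20 days.

20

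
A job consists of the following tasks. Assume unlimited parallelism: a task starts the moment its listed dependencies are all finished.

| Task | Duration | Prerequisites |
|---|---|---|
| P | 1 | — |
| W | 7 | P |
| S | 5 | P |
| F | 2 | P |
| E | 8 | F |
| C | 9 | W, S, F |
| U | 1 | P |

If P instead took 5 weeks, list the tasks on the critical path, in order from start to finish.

Actual critical path: P→W→C = 1+7+9 = 17 ⇒ 17 weeks.
P lies on that path, so at 5 weeks the path becomes 21 weeks.
That remains the longest chain; total 21 weeks.

P, W, C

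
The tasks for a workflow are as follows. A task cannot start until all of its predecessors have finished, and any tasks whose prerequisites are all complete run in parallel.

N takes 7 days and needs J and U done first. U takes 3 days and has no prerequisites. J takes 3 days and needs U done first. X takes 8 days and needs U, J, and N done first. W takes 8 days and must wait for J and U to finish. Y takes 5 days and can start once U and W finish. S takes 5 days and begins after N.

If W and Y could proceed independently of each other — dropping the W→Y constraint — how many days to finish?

21

Before: longest chain U→J→N→X = 3+3+7+8 = 21, finish 21.
Without W→Y, Y's earliest start moves from 14 to 3.
After: U→J→N→X = 3+3+7+8 = 21 → 21 days.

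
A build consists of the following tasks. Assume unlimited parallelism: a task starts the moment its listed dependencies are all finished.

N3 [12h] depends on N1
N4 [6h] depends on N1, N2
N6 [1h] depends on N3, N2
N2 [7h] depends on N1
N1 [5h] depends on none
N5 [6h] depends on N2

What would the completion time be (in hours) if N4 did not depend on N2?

Before: longest chain N1→N2→N4 = 5+7+6 = 18, finish 18.
Without N2→N4, N4's earliest start moves from 12 to 5.
New critical path: N1→N2→N5 = 5+7+6 = 18 ⇒ 18 hours.

18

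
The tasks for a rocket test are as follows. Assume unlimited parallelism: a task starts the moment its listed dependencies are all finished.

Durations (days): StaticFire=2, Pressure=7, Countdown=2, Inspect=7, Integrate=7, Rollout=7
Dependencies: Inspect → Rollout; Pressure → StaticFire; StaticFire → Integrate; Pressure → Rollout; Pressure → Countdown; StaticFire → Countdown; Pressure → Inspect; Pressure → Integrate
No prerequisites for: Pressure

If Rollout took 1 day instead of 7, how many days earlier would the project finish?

5

The binding path is Pressure→Inspect→Rollout = 7+7+7 = 21; finish at 21 days.
Since Rollout is critical, the -6 change carries straight to that chain (now 15 days).
New critical path: Pressure→StaticFire→Integrate = 7+2+7 = 16 ⇒ 16 days.
Change in finish: 16 − 21 = -5 days.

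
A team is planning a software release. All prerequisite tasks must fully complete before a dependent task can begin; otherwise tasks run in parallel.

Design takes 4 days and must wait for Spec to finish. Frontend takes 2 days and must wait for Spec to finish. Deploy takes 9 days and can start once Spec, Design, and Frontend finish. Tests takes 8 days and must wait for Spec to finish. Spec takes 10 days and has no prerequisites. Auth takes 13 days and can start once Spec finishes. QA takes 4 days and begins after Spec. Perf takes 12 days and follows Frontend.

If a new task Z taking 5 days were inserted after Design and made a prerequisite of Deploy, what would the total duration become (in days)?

28

Originally the job takes 24 days.
With Z inserted, Deploy now waits for max(Spec, Design, Frontend, Z).
New critical path: Spec→Design→Z→Deploy = 10+4+5+9 = 28 ⇒ 28 days.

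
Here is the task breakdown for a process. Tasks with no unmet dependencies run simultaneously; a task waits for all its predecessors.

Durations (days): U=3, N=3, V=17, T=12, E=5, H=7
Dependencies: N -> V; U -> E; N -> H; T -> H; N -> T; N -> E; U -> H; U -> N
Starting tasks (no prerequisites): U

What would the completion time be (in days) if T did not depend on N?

Before: longest chain U→N→T→H = 3+3+12+7 = 25, finish 25.
Without N→T, T's earliest start moves from 6 to 0.
The longest chain is now U→N→V = 3+3+17 = 23, so the process takes 23 days.

23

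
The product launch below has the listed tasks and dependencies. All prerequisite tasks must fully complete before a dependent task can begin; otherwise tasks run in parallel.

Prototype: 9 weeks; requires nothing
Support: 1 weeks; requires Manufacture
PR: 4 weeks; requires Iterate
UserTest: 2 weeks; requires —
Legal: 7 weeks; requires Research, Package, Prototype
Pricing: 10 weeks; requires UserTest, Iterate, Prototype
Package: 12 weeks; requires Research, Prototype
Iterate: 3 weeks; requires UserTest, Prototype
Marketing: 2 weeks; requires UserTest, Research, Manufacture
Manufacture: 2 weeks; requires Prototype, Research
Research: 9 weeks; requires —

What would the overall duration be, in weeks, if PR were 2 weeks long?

28

The binding path is Research→Package→Legal = 9+12+7 = 28; finish at 28 weeks.
PR has 12 weeks of float (longest path through it is 16).
The critical path is still Research→Package→Legal; finish is now 28 weeks.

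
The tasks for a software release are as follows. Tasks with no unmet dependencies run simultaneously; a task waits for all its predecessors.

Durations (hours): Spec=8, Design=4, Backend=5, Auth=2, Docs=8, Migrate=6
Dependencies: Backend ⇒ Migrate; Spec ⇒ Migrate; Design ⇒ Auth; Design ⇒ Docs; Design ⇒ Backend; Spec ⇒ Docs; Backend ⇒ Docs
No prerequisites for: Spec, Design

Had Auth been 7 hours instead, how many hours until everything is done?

17

The binding path is Design→Backend→Docs = 4+5+8 = 17; finish at 17 hours.
Auth has 11 hours of float (longest path through it is 6).
That remains the longest chain; total 17 hours.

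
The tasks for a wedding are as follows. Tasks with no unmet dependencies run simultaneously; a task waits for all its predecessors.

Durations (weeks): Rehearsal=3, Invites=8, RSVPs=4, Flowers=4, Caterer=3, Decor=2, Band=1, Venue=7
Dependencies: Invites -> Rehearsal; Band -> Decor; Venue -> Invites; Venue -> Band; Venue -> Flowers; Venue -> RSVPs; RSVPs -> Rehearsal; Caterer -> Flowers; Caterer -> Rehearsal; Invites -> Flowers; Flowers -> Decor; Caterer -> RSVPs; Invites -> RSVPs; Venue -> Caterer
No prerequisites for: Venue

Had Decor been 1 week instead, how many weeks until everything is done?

Baseline: Venue→Invites→RSVPs→Rehearsal = 7+8+4+3 = 22 → 22 weeks.
Decor is off the critical path — its longest chain is 21 weeks, giving 1 of slack.
No other chain overtakes it, so the finish is 22 weeks.

22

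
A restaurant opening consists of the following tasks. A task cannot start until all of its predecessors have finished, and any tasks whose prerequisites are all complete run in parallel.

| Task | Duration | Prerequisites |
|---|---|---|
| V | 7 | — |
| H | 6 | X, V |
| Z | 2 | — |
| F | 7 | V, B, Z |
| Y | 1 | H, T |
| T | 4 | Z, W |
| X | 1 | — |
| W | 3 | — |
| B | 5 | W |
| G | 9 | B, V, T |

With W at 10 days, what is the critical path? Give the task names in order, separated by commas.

W, B, G

The binding path is W→B→G = 3+5+9 = 17; finish at 17 days.
Since W is critical, the +7 change carries straight to that chain (now 24 days).
The critical path is still W→B→G; finish is now 24 days.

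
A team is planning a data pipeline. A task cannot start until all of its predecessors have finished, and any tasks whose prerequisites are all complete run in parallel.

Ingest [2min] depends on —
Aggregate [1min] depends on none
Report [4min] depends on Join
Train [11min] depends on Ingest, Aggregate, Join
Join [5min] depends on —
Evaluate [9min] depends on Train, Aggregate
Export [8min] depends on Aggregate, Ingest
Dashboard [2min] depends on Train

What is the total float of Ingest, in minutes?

3

Join→Train→Evaluate = 5+11+9 = 25 sets the makespan at 25 minutes.
The longest chain containing Ingest totals 22 minutes.
Slack of Ingest = 3 − 0 = 3 minutes.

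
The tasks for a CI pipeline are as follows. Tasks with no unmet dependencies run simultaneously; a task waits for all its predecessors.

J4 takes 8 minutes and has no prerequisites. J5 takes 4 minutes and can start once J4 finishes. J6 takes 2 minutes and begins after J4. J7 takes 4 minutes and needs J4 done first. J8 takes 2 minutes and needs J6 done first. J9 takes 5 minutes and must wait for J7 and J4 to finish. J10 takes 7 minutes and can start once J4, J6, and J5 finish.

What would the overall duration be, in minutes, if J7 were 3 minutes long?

The binding path is J4→J5→J10 = 8+4+7 = 19; finish at 19 minutes.
The longest path through J7 is only 17 minutes, so J7 has float 2.
No other chain overtakes it, so the finish is 19 minutes.

19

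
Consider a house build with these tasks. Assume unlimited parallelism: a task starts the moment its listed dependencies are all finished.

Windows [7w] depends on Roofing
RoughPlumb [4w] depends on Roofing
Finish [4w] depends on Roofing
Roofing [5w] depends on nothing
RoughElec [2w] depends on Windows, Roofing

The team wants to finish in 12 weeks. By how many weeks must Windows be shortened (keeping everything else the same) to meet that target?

2

Current finish: 14 weeks; target: 12.
Windows is on every critical path, so each week cut from Windows cuts the finish by one (this holds down to a finish of 9).
Need 14 − 12 = 2 weeks off Windows → Windows becomes 5 weeks, finish becomes 12.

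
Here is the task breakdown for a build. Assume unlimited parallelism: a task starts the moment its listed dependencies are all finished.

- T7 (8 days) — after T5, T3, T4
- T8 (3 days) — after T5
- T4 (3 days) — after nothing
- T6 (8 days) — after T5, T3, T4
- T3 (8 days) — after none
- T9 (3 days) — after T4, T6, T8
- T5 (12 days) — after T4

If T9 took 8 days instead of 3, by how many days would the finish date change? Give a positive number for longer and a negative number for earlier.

The binding path is T4→T5→T6→T9 = 3+12+8+3 = 26; finish at 26 days.
T9 lies on that path, so at 8 days the path becomes 31 days.
The critical path is still T4→T5→T6→T9; finish is now 31 days.
Change in finish: 31 − 26 = +5 days.

5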